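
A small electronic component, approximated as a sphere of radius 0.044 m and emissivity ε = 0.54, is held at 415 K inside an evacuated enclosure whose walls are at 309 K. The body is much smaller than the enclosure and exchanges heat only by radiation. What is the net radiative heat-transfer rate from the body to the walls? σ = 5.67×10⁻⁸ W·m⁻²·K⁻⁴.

P_net ≈ 15.3 W

For a small grey body in a large enclosure: P_net = εσA(T_body⁴ − T_wall⁴).
A = 4πr² = 0.02433 m²; T_body⁴ − T_wall⁴ = 2.966×10¹⁰ − 9.117×10⁹ = 2.054×10¹⁰ K⁴.
|P_net| = 0.54·5.67×10⁻⁸·0.02433·2.054×10¹⁰.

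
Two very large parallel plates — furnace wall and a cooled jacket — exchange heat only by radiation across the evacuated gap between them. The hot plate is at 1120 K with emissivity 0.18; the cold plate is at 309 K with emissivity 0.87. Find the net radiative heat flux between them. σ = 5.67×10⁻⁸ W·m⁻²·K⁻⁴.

For two infinite grey parallel plates, q = σ(T₁⁴ − T₂⁴)/(1/ε₁ + 1/ε₂ − 1).
T₁⁴ − T₂⁴ = 1.574×10¹² − 9.117×10⁹ = 1.564×10¹² K⁴.
1/ε₁ + 1/ε₂ − 1 = 5.556 + 1.149 − 1 = 5.705.
q = 5.67×10⁻⁸ × 1.564×10¹² / 5.705.

q ≈ 15500 W/m²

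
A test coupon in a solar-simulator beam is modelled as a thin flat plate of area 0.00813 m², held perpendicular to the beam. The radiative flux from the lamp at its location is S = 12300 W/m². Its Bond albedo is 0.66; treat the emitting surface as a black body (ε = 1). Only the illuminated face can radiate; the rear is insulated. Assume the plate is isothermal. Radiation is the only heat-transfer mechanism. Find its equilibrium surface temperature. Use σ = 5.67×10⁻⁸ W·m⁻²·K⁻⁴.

T ≈ 521 K

At equilibrium, absorbed power = emitted power.
Absorbing cross-section = A = 0.008130 m²; emitting surface = A = 0.008130 m² (ratio 1).
(1−a)S·A_cross = εσ·A_surf·T⁴  ⇒  T⁴ = (1−a)S/(1σ).
T⁴ = 0.340·12300/(1·5.67×10⁻⁸) = 7.376×10¹⁰ K⁴.
T = (7.376×10¹⁰)^(1/4).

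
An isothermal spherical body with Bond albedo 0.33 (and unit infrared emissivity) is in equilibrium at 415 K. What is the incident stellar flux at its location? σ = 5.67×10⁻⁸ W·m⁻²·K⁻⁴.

S ≈ 10000 W/m²

(1−a)S·πr² = σ·4πr²·T⁴ ⇒ S = 4σT⁴/(1−a).
S = 4·5.67×10⁻⁸·2.966×10¹⁰/0.670.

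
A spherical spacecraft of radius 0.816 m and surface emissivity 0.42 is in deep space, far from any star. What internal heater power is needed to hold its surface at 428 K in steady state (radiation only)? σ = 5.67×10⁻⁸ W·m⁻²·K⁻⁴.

P ≈ 6690 W

P = εσ·4πr²·T⁴.
4πr² = 8.367 m²; T⁴ = 3.356×10¹⁰ K⁴.
P = 0.42·5.67×10⁻⁸·8.367·3.356×10¹⁰.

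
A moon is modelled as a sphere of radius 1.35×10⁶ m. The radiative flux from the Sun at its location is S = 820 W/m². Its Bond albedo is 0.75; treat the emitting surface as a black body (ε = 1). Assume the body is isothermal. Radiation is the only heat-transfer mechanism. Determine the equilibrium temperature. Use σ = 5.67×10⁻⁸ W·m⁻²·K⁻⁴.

T ≈ 173 K

At equilibrium, absorbed power = emitted power.
Absorbing cross-section = πr² = 5.726×10¹² m²; emitting surface = 4πr² = 2.290×10¹³ m² (ratio 4).
(1−a)S·A_cross = εσ·A_surf·T⁴  ⇒  T⁴ = (1−a)S/(4σ).
T⁴ = 0.250·820/(4·5.67×10⁻⁸) = 9.039×10⁸ K⁴.
T = (9.039×10⁸)^(1/4).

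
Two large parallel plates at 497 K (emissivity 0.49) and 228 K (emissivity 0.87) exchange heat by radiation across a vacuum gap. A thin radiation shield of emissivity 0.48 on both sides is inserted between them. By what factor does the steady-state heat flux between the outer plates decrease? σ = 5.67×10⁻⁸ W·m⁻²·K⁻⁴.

Without shield: q₀ = σΔ(T⁴)/(1/ε₁+1/ε₂−1) with denominator 2.190.
With shield the two gaps are in series; the resistances add: (1/ε₁+1/ε_s−1)+(1/ε_s+1/ε₂−1) = 3.124+2.233 = 5.357.
Heat-flux ratio q₀/q = 5.357/2.190.

factor ≈ 2.45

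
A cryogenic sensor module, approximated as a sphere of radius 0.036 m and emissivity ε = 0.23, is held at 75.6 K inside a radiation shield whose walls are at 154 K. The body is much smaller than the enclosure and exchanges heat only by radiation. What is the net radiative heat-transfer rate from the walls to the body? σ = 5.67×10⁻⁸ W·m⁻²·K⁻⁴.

P_net ≈ 0.113 W

For a small grey body in a large enclosure: P_net = εσA(T_body⁴ − T_wall⁴).
A = 4πr² = 0.01629 m²; T_body⁴ − T_wall⁴ = 3.267×10⁷ − 5.624×10⁸ = -5.298×10⁸ K⁴.
|P_net| = 0.23·5.67×10⁻⁸·0.01629·5.298×10⁸.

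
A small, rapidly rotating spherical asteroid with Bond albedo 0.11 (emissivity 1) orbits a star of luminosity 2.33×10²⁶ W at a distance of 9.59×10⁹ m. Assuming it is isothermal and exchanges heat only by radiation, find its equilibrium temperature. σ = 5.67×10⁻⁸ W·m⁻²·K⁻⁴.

T ≈ 943 K

First find the stellar flux at distance d: S = L/(4πd²) = 2.33×10²⁶/(4π·(9.59×10⁹)²) = 2.016×10⁵ W/m².
For an isothermal sphere, absorbed (1−a)S·πr² = emitted σ·4πr²·T⁴, so T⁴ = (1−a)S/(4σ).
T⁴ = 0.890·2.016×10⁵/(4·5.67×10⁻⁸) = 7.911×10¹¹ K⁴.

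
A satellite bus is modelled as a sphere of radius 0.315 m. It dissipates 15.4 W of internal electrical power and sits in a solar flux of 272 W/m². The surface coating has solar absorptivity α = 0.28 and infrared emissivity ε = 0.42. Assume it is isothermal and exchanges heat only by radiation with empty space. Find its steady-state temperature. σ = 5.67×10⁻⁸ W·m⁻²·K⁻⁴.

At steady state, absorbed solar power + internal power = radiated power.
Absorbed: α·S·A_cross = 0.28·272·0.3117 = 23.74 W (cross-section πr²).
Total input = 23.74 + 15.4 = 39.14 W.
Radiated: εσ·A_surf·T⁴ with A_surf = 4πr² = 1.247 m².
T⁴ = 39.14/(0.42·5.67×10⁻⁸·1.247) = 1.318×10⁹ K⁴.

T ≈ 191 K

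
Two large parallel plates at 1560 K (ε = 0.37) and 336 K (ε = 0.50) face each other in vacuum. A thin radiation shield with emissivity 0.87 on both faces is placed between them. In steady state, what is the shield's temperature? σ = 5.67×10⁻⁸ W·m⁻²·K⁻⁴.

T_s ≈ 1260 K

In steady state the net flux on the hot side equals that on the cold side.
σ(T₁⁴−T_s⁴)/D₁ = σ(T_s⁴−T₂⁴)/D₂, with D₁ = 1/ε₁+1/ε_s−1 = 2.852, D₂ = 1/ε_s+1/ε₂−1 = 2.149.
Solve for T_s⁴: T_s⁴ = (D₂·T₁⁴ + D₁·T₂⁴)/(D₁+D₂) = 2.552×10¹² K⁴.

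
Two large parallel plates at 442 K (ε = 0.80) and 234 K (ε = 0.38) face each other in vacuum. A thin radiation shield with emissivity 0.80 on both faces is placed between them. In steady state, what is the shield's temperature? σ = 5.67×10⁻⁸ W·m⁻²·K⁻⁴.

In steady state the net flux on the hot side equals that on the cold side.
σ(T₁⁴−T_s⁴)/D₁ = σ(T_s⁴−T₂⁴)/D₂, with D₁ = 1/ε₁+1/ε_s−1 = 1.500, D₂ = 1/ε_s+1/ε₂−1 = 2.882.
Solve for T_s⁴: T_s⁴ = (D₂·T₁⁴ + D₁·T₂⁴)/(D₁+D₂) = 2.613×10¹⁰ K⁴.

T_s ≈ 402 K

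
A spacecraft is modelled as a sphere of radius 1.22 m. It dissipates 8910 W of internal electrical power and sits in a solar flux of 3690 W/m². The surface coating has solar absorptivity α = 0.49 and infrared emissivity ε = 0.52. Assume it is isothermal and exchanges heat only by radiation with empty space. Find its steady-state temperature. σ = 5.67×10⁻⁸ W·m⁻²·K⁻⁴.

T ≈ 421 K

At steady state, absorbed solar power + internal power = radiated power.
Absorbed: α·S·A_cross = 0.49·3690·4.676 = 8455 W (cross-section πr²).
Total input = 8455 + 8910 = 17360 W.
Radiated: εσ·A_surf·T⁴ with A_surf = 4πr² = 18.70 m².
T⁴ = 17360/(0.52·5.67×10⁻⁸·18.70) = 3.149×10¹⁰ K⁴.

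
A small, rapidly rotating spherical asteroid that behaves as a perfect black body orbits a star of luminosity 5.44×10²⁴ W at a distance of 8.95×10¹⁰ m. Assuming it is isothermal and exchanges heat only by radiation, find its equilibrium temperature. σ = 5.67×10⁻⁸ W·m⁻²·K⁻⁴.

First find the stellar flux at distance d: S = L/(4πd²) = 5.44×10²⁴/(4π·(8.95×10¹⁰)²) = 54.04 W/m².
For an isothermal sphere, absorbed (1−a)S·πr² = emitted σ·4πr²·T⁴, so T⁴ = (1−a)S/(4σ).
T⁴ = 1.00·54.04/(4·5.67×10⁻⁸) = 2.383×10⁸ K⁴.

T ≈ 124 K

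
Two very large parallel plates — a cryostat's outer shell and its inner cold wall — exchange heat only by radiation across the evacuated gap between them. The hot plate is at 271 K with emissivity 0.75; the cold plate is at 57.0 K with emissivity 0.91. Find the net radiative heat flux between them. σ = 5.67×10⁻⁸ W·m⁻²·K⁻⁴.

q ≈ 213 W/m²

For two infinite grey parallel plates, q = σ(T₁⁴ − T₂⁴)/(1/ε₁ + 1/ε₂ − 1).
T₁⁴ − T₂⁴ = 5.394×10⁹ − 1.056×10⁷ = 5.383×10⁹ K⁴.
1/ε₁ + 1/ε₂ − 1 = 1.333 + 1.099 − 1 = 1.432.
q = 5.67×10⁻⁸ × 5.383×10⁹ / 1.432.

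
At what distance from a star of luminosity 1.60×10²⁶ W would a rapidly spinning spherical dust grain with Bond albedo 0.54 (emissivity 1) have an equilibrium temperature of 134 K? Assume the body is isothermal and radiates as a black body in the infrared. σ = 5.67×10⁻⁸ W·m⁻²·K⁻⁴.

For an isothermal black-emitting sphere, (1−a)S·πr² = σ·4πr²·T⁴ ⇒ S = 4σT⁴/(1−a).
S = 4·5.67×10⁻⁸·(134)⁴/0.460 = 159.0 W/m².
Flux falls as S = L/(4πd²), so d = √(L/(4πS)) = √(1.60×10²⁶/(4π·159.0)).

d ≈ 2.83×10¹¹ m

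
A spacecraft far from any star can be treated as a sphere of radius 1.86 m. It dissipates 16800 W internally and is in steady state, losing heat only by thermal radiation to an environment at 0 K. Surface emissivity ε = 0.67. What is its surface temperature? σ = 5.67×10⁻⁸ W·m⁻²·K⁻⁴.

Steady state: internal power = radiated power, P = εσA T⁴.
Radiating area A = 4πr² = 43.47 m².
T⁴ = P/(εσA) = 16800/(0.67·5.67×10⁻⁸·43.47) = 1.017×10¹⁰ K⁴.
T = (1.017×10¹⁰)^(1/4).

T ≈ 318 K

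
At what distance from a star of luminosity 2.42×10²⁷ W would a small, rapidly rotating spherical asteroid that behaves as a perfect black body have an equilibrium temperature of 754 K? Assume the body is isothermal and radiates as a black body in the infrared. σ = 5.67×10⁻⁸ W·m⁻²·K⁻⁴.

d ≈ 5.13×10¹⁰ m

For an isothermal black-emitting sphere, (1−a)S·πr² = σ·4πr²·T⁴ ⇒ S = 4σT⁴/(1−a).
S = 4·5.67×10⁻⁸·(754)⁴/1.00 = 73300 W/m².
Flux falls as S = L/(4πd²), so d = √(L/(4πS)) = √(2.42×10²⁷/(4π·73300)).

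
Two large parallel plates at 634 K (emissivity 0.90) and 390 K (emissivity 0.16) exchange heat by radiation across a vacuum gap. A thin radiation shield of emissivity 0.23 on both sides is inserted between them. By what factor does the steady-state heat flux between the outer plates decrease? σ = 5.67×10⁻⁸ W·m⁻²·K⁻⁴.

factor ≈ 2.21

Without shield: q₀ = σΔ(T⁴)/(1/ε₁+1/ε₂−1) with denominator 6.361.
With shield the two gaps are in series; the resistances add: (1/ε₁+1/ε_s−1)+(1/ε_s+1/ε₂−1) = 4.459+9.598 = 14.06.
Heat-flux ratio q₀/q = 14.06/6.361.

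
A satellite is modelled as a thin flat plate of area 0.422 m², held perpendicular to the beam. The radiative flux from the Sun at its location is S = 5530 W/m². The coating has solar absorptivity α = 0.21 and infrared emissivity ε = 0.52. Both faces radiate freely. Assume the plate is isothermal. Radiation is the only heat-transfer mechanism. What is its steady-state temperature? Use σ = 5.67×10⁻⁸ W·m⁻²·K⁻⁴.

At equilibrium, absorbed power = emitted power.
Absorbing cross-section = A = 0.4220 m²; emitting surface = 2A = 0.8440 m² (ratio 2).
αS·A_cross = εσ·A_surf·T⁴  ⇒  T⁴ = αS/(ε·2σ).
T⁴ = 0.210·5530/(0.52·2·5.67×10⁻⁸) = 1.969×10¹⁰ K⁴.
T = (1.969×10¹⁰)^(1/4).

T ≈ 375 K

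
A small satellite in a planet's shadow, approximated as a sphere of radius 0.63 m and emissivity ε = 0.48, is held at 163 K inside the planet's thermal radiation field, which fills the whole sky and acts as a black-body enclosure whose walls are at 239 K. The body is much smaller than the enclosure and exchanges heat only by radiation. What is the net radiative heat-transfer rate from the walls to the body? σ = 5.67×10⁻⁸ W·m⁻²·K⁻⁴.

For a small grey body in a large enclosure: P_net = εσA(T_body⁴ − T_wall⁴).
A = 4πr² = 4.988 m²; T_body⁴ − T_wall⁴ = 7.059×10⁸ − 3.263×10⁹ = -2.557×10⁹ K⁴.
|P_net| = 0.48·5.67×10⁻⁸·4.988·2.557×10⁹.

P_net ≈ 347 W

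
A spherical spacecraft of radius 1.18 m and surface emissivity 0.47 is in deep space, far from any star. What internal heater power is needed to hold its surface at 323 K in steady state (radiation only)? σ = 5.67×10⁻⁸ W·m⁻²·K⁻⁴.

P ≈ 5080 W

P = εσ·4πr²·T⁴.
4πr² = 17.50 m²; T⁴ = 1.088×10¹⁰ K⁴.
P = 0.47·5.67×10⁻⁸·17.50·1.088×10¹⁰.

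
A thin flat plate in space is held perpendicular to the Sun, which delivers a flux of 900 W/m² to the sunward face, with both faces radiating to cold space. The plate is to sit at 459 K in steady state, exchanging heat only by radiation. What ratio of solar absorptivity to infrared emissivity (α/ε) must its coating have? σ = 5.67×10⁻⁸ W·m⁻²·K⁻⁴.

Balance: αS·A = εσ·2A·T⁴ ⇒ α/ε = 2σT⁴/S.
α/ε = 2·5.67×10⁻⁸·(459)⁴/900 = 2·5.67×10⁻⁸·4.439×10¹⁰/900.

α/ε ≈ 5.59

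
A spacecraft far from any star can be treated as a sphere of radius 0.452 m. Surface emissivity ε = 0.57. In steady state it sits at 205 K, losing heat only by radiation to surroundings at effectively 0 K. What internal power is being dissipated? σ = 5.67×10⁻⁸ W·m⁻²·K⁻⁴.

P ≈ 147 W

Steady state: P = εσA T⁴.
A = 4πr² = 2.567 m²; T⁴ = (205)⁴ = 1.766×10⁹ K⁴.
P = 0.57 × 5.67×10⁻⁸ × 2.567 × 1.766×10⁹.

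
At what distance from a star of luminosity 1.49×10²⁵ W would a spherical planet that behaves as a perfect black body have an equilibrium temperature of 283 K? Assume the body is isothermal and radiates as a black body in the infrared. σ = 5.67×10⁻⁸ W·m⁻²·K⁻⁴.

d ≈ 2.85×10¹⁰ m

For an isothermal black-emitting sphere, (1−a)S·πr² = σ·4πr²·T⁴ ⇒ S = 4σT⁴/(1−a).
S = 4·5.67×10⁻⁸·(283)⁴/1.00 = 1455 W/m².
Flux falls as S = L/(4πd²), so d = √(L/(4πS)) = √(1.49×10²⁵/(4π·1455)).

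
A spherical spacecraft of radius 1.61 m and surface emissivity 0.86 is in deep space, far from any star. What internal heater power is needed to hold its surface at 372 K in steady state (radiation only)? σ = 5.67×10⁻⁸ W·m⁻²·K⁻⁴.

P ≈ 30400 W

P = εσ·4πr²·T⁴.
4πr² = 32.57 m²; T⁴ = 1.915×10¹⁰ K⁴.
P = 0.86·5.67×10⁻⁸·32.57·1.915×10¹⁰.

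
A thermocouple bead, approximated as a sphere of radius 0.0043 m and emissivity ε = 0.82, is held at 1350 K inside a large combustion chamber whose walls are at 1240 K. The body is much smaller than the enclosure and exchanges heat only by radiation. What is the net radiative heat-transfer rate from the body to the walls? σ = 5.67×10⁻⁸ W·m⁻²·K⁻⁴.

For a small grey body in a large enclosure: P_net = εσA(T_body⁴ − T_wall⁴).
A = 4πr² = 2.324×10⁻⁴ m²; T_body⁴ − T_wall⁴ = 3.322×10¹² − 2.364×10¹² = 9.573×10¹¹ K⁴.
|P_net| = 0.82·5.67×10⁻⁸·2.324×10⁻⁴·9.573×10¹¹.

P_net ≈ 10.3 W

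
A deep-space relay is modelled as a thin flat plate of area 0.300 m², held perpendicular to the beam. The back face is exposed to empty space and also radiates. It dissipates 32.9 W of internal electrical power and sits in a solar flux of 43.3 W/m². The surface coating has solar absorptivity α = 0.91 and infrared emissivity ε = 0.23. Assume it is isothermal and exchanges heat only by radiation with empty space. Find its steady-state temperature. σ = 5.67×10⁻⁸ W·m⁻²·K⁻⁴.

T ≈ 275 K

At steady state, absorbed solar power + internal power = radiated power.
Absorbed: α·S·A_cross = 0.91·43.3·0.3000 = 11.82 W (cross-section A).
Total input = 11.82 + 32.9 = 44.72 W.
Radiated: εσ·A_surf·T⁴ with A_surf = 2A = 0.6000 m².
T⁴ = 44.72/(0.23·5.67×10⁻⁸·0.6000) = 5.715×10⁹ K⁴.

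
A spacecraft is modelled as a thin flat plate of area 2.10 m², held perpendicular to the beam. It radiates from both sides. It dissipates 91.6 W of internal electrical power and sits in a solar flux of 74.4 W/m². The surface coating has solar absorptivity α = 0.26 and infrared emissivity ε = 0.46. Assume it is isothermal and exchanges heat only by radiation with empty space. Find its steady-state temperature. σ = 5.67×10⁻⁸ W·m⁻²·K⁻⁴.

T ≈ 186 K

At steady state, absorbed solar power + internal power = radiated power.
Absorbed: α·S·A_cross = 0.26·74.4·2.100 = 40.62 W (cross-section A).
Total input = 40.62 + 91.6 = 132.2 W.
Radiated: εσ·A_surf·T⁴ with A_surf = 2A = 4.200 m².
T⁴ = 132.2/(0.46·5.67×10⁻⁸·4.200) = 1.207×10⁹ K⁴.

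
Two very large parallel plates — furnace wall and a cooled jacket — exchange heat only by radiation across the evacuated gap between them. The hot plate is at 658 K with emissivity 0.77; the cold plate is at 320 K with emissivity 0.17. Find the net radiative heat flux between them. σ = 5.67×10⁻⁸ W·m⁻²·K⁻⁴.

For two infinite grey parallel plates, q = σ(T₁⁴ − T₂⁴)/(1/ε₁ + 1/ε₂ − 1).
T₁⁴ − T₂⁴ = 1.875×10¹¹ − 1.049×10¹⁰ = 1.770×10¹¹ K⁴.
1/ε₁ + 1/ε₂ − 1 = 1.299 + 5.882 − 1 = 6.181.
q = 5.67×10⁻⁸ × 1.770×10¹¹ / 6.181.

q ≈ 1620 W/m²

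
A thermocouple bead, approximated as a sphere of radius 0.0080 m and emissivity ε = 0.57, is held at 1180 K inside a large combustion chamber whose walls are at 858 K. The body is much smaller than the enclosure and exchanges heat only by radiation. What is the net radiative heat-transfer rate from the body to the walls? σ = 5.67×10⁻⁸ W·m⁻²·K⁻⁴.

P_net ≈ 36.3 W

For a small grey body in a large enclosure: P_net = εσA(T_body⁴ − T_wall⁴).
A = 4πr² = 8.042×10⁻⁴ m²; T_body⁴ − T_wall⁴ = 1.939×10¹² − 5.419×10¹¹ = 1.397×10¹² K⁴.
|P_net| = 0.57·5.67×10⁻⁸·8.042×10⁻⁴·1.397×10¹².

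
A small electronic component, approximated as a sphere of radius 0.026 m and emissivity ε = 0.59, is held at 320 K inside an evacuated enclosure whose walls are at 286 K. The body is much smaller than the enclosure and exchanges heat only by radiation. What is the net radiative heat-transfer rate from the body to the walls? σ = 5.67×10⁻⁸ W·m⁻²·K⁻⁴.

For a small grey body in a large enclosure: P_net = εσA(T_body⁴ − T_wall⁴).
A = 4πr² = 0.008495 m²; T_body⁴ − T_wall⁴ = 1.049×10¹⁰ − 6.691×10⁹ = 3.795×10⁹ K⁴.
|P_net| = 0.59·5.67×10⁻⁸·0.008495·3.795×10⁹.

P_net ≈ 1.08 W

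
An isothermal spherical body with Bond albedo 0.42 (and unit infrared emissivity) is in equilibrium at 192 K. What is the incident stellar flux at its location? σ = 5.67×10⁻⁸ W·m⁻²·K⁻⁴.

S ≈ 531 W/m²

(1−a)S·πr² = σ·4πr²·T⁴ ⇒ S = 4σT⁴/(1−a).
S = 4·5.67×10⁻⁸·1.359×10⁹/0.580.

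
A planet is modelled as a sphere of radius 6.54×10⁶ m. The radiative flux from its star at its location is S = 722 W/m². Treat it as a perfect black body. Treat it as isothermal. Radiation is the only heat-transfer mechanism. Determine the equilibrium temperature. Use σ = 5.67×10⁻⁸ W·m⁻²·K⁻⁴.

At equilibrium, absorbed power = emitted power.
Absorbing cross-section = πr² = 1.344×10¹⁴ m²; emitting surface = 4πr² = 5.375×10¹⁴ m² (ratio 4).
S·A_cross = εσ·A_surf·T⁴  ⇒  T⁴ = S/(4σ).
T⁴ = 1.00·722/(4·5.67×10⁻⁸) = 3.183×10⁹ K⁴.
T = (3.183×10⁹)^(1/4).

T ≈ 238 K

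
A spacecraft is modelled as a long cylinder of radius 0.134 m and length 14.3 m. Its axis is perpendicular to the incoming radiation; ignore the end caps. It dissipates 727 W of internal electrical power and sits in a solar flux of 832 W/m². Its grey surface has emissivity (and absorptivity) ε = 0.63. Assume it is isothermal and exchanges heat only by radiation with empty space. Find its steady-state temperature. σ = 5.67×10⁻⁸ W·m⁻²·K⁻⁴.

T ≈ 282 K

At steady state, absorbed solar power + internal power = radiated power.
Absorbed: α·S·A_cross = 0.63·832·3.832 = 2009 W (cross-section 2rL).
Total input = 2009 + 727 = 2736 W.
Radiated: εσ·A_surf·T⁴ with A_surf = 2πrL = 12.04 m².
T⁴ = 2736/(0.63·5.67×10⁻⁸·12.04) = 6.361×10⁹ K⁴.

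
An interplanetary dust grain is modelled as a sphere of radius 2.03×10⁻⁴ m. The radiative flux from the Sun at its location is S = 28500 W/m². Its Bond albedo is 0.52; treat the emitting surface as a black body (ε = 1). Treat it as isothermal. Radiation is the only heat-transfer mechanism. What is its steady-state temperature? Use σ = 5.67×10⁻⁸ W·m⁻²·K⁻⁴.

At equilibrium, absorbed power = emitted power.
Absorbing cross-section = πr² = 1.295×10⁻⁷ m²; emitting surface = 4πr² = 5.178×10⁻⁷ m² (ratio 4).
(1−a)S·A_cross = εσ·A_surf·T⁴  ⇒  T⁴ = (1−a)S/(4σ).
T⁴ = 0.480·28500/(4·5.67×10⁻⁸) = 6.032×10¹⁰ K⁴.
T = (6.032×10¹⁰)^(1/4).

T ≈ 496 K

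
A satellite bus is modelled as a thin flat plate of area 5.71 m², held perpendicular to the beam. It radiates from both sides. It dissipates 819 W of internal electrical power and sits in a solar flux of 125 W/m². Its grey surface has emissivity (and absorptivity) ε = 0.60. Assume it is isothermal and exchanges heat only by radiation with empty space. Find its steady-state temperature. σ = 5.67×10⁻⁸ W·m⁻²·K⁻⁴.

At steady state, absorbed solar power + internal power = radiated power.
Absorbed: α·S·A_cross = 0.60·125·5.710 = 428.2 W (cross-section A).
Total input = 428.2 + 819 = 1247 W.
Radiated: εσ·A_surf·T⁴ with A_surf = 2A = 11.42 m².
T⁴ = 1247/(0.60·5.67×10⁻⁸·11.42) = 3.210×10⁹ K⁴.

T ≈ 238 K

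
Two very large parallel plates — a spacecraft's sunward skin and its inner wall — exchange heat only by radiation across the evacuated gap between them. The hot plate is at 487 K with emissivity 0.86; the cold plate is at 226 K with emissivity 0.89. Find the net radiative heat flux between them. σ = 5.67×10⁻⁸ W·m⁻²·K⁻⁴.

q ≈ 2360 W/m²

For two infinite grey parallel plates, q = σ(T₁⁴ − T₂⁴)/(1/ε₁ + 1/ε₂ − 1).
T₁⁴ − T₂⁴ = 5.625×10¹⁰ − 2.609×10⁹ = 5.364×10¹⁰ K⁴.
1/ε₁ + 1/ε₂ − 1 = 1.163 + 1.124 − 1 = 1.286.
q = 5.67×10⁻⁸ × 5.364×10¹⁰ / 1.286.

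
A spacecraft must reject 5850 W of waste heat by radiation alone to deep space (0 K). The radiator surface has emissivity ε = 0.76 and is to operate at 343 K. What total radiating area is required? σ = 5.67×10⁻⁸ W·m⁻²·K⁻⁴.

P = εσA T⁴ ⇒ A = P/(εσT⁴).
T⁴ = 1.384×10¹⁰ K⁴.
A = 5850/(0.76 × 5.67×10⁻⁸ × 1.384×10¹⁰).

A ≈ 9.81 m²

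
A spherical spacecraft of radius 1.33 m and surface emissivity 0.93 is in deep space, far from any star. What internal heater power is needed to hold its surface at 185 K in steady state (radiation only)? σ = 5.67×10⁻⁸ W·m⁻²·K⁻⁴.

P = εσ·4πr²·T⁴.
4πr² = 22.23 m²; T⁴ = 1.171×10⁹ K⁴.
P = 0.93·5.67×10⁻⁸·22.23·1.171×10⁹.

P ≈ 1370 W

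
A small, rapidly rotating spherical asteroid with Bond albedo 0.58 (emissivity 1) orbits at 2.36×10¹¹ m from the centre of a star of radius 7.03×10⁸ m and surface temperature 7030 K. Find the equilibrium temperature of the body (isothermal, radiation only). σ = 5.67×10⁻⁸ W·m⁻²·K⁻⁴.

T ≈ 218 K

The star's surface emits σT_*⁴; at distance d the flux is S = σT_*⁴(R_*/d)².
S = 5.67×10⁻⁸·(7030)⁴·(7.03×10⁸/2.36×10¹¹)² = 1229 W/m².
For an isothermal sphere T⁴ = (1−a)S/(4σ) = 2.276×10⁹ K⁴.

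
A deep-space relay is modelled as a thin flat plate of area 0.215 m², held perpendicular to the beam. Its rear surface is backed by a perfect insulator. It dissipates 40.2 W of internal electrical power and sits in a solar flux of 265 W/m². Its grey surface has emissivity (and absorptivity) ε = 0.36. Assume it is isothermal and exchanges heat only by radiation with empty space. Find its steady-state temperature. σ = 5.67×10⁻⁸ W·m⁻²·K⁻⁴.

T ≈ 343 K

At steady state, absorbed solar power + internal power = radiated power.
Absorbed: α·S·A_cross = 0.36·265·0.2150 = 20.51 W (cross-section A).
Total input = 20.51 + 40.2 = 60.71 W.
Radiated: εσ·A_surf·T⁴ with A_surf = A = 0.2150 m².
T⁴ = 60.71/(0.36·5.67×10⁻⁸·0.2150) = 1.383×10¹⁰ K⁴.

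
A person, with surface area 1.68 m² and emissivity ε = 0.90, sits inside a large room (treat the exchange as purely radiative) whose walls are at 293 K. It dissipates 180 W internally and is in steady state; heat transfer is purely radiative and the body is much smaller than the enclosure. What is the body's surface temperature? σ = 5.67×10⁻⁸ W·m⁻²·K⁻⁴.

T ≈ 312 K

For a small grey body in a large enclosure, net radiated power = εσA(T⁴ − T_w⁴).
Steady state: P = εσA(T⁴ − T_w⁴) with A = 1.68 m².
T⁴ = P/(εσA) + T_w⁴ = 180/(0.90·5.67×10⁻⁸·1.680) + (293)⁴
    = 2.100×10⁹ + 7.370×10⁹ = 9.470×10⁹ K⁴.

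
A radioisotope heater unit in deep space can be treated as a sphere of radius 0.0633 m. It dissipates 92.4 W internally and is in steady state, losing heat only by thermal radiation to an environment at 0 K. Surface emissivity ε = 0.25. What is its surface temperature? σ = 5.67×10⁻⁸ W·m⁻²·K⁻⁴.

Steady state: internal power = radiated power, P = εσA T⁴.
Radiating area A = 4πr² = 0.05035 m².
T⁴ = P/(εσA) = 92.4/(0.25·5.67×10⁻⁸·0.05035) = 1.295×10¹¹ K⁴.
T = (1.295×10¹¹)^(1/4).

T ≈ 600 K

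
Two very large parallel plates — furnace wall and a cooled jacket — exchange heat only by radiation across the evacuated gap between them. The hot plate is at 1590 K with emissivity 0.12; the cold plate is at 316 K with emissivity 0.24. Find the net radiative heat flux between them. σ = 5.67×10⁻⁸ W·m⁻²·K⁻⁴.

For two infinite grey parallel plates, q = σ(T₁⁴ − T₂⁴)/(1/ε₁ + 1/ε₂ − 1).
T₁⁴ − T₂⁴ = 6.391×10¹² − 9.971×10⁹ = 6.381×10¹² K⁴.
1/ε₁ + 1/ε₂ − 1 = 8.333 + 4.167 − 1 = 11.50.
q = 5.67×10⁻⁸ × 6.381×10¹² / 11.50.

q ≈ 31500 W/m²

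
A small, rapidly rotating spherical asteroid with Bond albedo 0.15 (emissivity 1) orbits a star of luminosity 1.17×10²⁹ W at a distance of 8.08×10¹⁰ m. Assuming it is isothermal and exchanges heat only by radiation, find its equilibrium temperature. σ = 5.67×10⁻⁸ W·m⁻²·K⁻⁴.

First find the stellar flux at distance d: S = L/(4πd²) = 1.17×10²⁹/(4π·(8.08×10¹⁰)²) = 1.426×10⁶ W/m².
For an isothermal sphere, absorbed (1−a)S·πr² = emitted σ·4πr²·T⁴, so T⁴ = (1−a)S/(4σ).
T⁴ = 0.850·1.426×10⁶/(4·5.67×10⁻⁸) = 5.345×10¹² K⁴.

T ≈ 1520 K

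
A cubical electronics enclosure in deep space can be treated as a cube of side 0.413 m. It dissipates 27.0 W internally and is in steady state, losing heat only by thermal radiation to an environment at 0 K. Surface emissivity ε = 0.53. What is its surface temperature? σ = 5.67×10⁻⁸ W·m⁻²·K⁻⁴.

Steady state: internal power = radiated power, P = εσA T⁴.
Radiating area A = 6L² = 1.023 m².
T⁴ = P/(εσA) = 27.0/(0.53·5.67×10⁻⁸·1.023) = 8.779×10⁸ K⁴.
T = (8.779×10⁸)^(1/4).

T ≈ 172 K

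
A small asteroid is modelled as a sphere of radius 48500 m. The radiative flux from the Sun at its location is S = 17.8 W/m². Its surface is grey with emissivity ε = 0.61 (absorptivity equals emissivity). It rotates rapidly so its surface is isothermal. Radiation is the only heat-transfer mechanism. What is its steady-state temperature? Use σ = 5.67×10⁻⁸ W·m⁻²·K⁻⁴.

T ≈ 94.1 K

At equilibrium, absorbed power = emitted power.
Absorbing cross-section = πr² = 7.390×10⁹ m²; emitting surface = 4πr² = 2.956×10¹⁰ m² (ratio 4).
εS·A_cross = εσ·A_surf·T⁴  ⇒  T⁴ = S/(4σ)   (ε cancels).
T⁴ = 17.8/(4·5.67×10⁻⁸) = 7.848×10⁷ K⁴.
T = (7.848×10⁷)^(1/4).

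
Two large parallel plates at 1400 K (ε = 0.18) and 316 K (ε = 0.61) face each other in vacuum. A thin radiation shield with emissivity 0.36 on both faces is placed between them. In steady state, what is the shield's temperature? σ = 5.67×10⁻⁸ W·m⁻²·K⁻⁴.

T_s ≈ 1050 K

In steady state the net flux on the hot side equals that on the cold side.
σ(T₁⁴−T_s⁴)/D₁ = σ(T_s⁴−T₂⁴)/D₂, with D₁ = 1/ε₁+1/ε_s−1 = 7.333, D₂ = 1/ε_s+1/ε₂−1 = 3.417.
Solve for T_s⁴: T_s⁴ = (D₂·T₁⁴ + D₁·T₂⁴)/(D₁+D₂) = 1.228×10¹² K⁴.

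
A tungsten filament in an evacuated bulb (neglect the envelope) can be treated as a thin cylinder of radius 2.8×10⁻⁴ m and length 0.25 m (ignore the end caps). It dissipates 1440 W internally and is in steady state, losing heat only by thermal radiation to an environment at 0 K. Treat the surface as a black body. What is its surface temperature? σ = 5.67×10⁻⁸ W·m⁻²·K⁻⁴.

T ≈ 2760 K

Steady state: internal power = radiated power, P = εσA T⁴.
Radiating area A = 2πrL = 4.398×10⁻⁴ m².
T⁴ = P/(εσA) = 1440/(1.0·5.67×10⁻⁸·4.398×10⁻⁴) = 5.774×10¹³ K⁴.
T = (5.774×10¹³)^(1/4).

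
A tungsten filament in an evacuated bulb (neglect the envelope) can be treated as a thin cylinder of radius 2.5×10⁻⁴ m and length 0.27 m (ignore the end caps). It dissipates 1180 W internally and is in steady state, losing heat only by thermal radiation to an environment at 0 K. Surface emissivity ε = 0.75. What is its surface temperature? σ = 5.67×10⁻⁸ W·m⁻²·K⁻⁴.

Steady state: internal power = radiated power, P = εσA T⁴.
Radiating area A = 2πrL = 4.241×10⁻⁴ m².
T⁴ = P/(εσA) = 1180/(0.75·5.67×10⁻⁸·4.241×10⁻⁴) = 6.543×10¹³ K⁴.
T = (6.543×10¹³)^(1/4).

T ≈ 2840 K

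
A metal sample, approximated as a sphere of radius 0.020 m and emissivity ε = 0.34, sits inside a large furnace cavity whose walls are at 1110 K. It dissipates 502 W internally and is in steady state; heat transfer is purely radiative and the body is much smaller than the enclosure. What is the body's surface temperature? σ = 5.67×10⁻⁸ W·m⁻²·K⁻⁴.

T ≈ 1610 K

For a small grey body in a large enclosure, net radiated power = εσA(T⁴ − T_w⁴).
Steady state: P = εσA(T⁴ − T_w⁴) with A = 4πr² = 0.005027 m².
T⁴ = P/(εσA) + T_w⁴ = 502/(0.34·5.67×10⁻⁸·0.005027) + (1110)⁴
    = 5.181×10¹² + 1.518×10¹² = 6.699×10¹² K⁴.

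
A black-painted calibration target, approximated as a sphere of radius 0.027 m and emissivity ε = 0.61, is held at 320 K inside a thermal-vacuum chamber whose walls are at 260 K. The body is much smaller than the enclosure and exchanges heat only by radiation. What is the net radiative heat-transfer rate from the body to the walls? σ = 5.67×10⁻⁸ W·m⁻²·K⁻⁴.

For a small grey body in a large enclosure: P_net = εσA(T_body⁴ − T_wall⁴).
A = 4πr² = 0.009161 m²; T_body⁴ − T_wall⁴ = 1.049×10¹⁰ − 4.570×10⁹ = 5.916×10⁹ K⁴.
|P_net| = 0.61·5.67×10⁻⁸·0.009161·5.916×10⁹.

P_net ≈ 1.87 W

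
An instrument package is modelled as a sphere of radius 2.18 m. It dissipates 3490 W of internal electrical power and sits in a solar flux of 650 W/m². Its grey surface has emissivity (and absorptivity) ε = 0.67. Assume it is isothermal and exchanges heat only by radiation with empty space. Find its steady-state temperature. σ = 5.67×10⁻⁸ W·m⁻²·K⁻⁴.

At steady state, absorbed solar power + internal power = radiated power.
Absorbed: α·S·A_cross = 0.67·650·14.93 = 6502 W (cross-section πr²).
Total input = 6502 + 3490 = 9992 W.
Radiated: εσ·A_surf·T⁴ with A_surf = 4πr² = 59.72 m².
T⁴ = 9992/(0.67·5.67×10⁻⁸·59.72) = 4.404×10⁹ K⁴.

T ≈ 258 K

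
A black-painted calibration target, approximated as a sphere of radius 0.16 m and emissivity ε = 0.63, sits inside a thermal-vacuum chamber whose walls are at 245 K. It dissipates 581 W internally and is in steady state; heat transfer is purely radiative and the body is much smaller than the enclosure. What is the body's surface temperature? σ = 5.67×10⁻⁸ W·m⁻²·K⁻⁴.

T ≈ 482 K

For a small grey body in a large enclosure, net radiated power = εσA(T⁴ − T_w⁴).
Steady state: P = εσA(T⁴ − T_w⁴) with A = 4πr² = 0.3217 m².
T⁴ = P/(εσA) + T_w⁴ = 581/(0.63·5.67×10⁻⁸·0.3217) + (245)⁴
    = 5.056×10¹⁰ + 3.603×10⁹ = 5.416×10¹⁰ K⁴.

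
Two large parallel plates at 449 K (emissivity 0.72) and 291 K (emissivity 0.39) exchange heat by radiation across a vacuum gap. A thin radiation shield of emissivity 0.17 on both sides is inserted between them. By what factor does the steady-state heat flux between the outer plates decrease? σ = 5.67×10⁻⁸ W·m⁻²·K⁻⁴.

factor ≈ 4.65

Without shield: q₀ = σΔ(T⁴)/(1/ε₁+1/ε₂−1) with denominator 2.953.
With shield the two gaps are in series; the resistances add: (1/ε₁+1/ε_s−1)+(1/ε_s+1/ε₂−1) = 6.271+7.446 = 13.72.
Heat-flux ratio q₀/q = 13.72/2.953.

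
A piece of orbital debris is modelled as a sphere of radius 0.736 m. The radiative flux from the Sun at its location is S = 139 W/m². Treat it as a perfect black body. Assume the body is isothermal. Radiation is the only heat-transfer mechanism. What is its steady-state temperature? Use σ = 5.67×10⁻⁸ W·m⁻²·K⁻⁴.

T ≈ 157 K

At equilibrium, absorbed power = emitted power.
Absorbing cross-section = πr² = 1.702 m²; emitting surface = 4πr² = 6.807 m² (ratio 4).
S·A_cross = εσ·A_surf·T⁴  ⇒  T⁴ = S/(4σ).
T⁴ = 1.00·139/(4·5.67×10⁻⁸) = 6.129×10⁸ K⁴.
T = (6.129×10⁸)^(1/4).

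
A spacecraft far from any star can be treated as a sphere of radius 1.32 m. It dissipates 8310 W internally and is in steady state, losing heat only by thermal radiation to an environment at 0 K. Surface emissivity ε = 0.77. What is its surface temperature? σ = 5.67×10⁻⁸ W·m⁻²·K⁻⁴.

T ≈ 305 K

Steady state: internal power = radiated power, P = εσA T⁴.
Radiating area A = 4πr² = 21.90 m².
T⁴ = P/(εσA) = 8310/(0.77·5.67×10⁻⁸·21.90) = 8.693×10⁹ K⁴.
T = (8.693×10⁹)^(1/4).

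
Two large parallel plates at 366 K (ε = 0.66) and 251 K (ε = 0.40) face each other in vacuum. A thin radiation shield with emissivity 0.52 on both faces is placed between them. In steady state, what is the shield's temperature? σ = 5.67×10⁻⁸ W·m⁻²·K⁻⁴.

T_s ≈ 332 K

In steady state the net flux on the hot side equals that on the cold side.
σ(T₁⁴−T_s⁴)/D₁ = σ(T_s⁴−T₂⁴)/D₂, with D₁ = 1/ε₁+1/ε_s−1 = 2.438, D₂ = 1/ε_s+1/ε₂−1 = 3.423.
Solve for T_s⁴: T_s⁴ = (D₂·T₁⁴ + D₁·T₂⁴)/(D₁+D₂) = 1.213×10¹⁰ K⁴.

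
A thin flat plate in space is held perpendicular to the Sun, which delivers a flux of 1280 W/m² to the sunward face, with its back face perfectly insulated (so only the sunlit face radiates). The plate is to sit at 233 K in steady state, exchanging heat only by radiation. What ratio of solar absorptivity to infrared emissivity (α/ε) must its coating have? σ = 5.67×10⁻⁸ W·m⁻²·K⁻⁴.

Balance: αS·A = εσ·1A·T⁴ ⇒ α/ε = σT⁴/S.
α/ε = 5.67×10⁻⁸·(233)⁴/1280 = 5.67×10⁻⁸·2.947×10⁹/1280.

α/ε ≈ 0.131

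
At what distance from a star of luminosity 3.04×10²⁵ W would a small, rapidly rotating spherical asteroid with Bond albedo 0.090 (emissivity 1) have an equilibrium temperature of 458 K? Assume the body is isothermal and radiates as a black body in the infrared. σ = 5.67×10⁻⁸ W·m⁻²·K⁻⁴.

For an isothermal black-emitting sphere, (1−a)S·πr² = σ·4πr²·T⁴ ⇒ S = 4σT⁴/(1−a).
S = 4·5.67×10⁻⁸·(458)⁴/0.910 = 10970 W/m².
Flux falls as S = L/(4πd²), so d = √(L/(4πS)) = √(3.04×10²⁵/(4π·10970)).

d ≈ 1.49×10¹⁰ m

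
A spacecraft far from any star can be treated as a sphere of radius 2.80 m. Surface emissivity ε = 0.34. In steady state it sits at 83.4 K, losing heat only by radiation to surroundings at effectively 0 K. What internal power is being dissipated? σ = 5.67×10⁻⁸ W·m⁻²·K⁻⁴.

Steady state: P = εσA T⁴.
A = 4πr² = 98.52 m²; T⁴ = (83.4)⁴ = 4.838×10⁷ K⁴.
P = 0.34 × 5.67×10⁻⁸ × 98.52 × 4.838×10⁷.

P ≈ 91.9 W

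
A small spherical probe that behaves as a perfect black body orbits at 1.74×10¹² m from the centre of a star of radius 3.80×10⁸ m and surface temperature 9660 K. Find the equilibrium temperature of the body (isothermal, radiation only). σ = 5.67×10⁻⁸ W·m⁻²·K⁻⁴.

The star's surface emits σT_*⁴; at distance d the flux is S = σT_*⁴(R_*/d)².
S = 5.67×10⁻⁸·(9660)⁴·(3.80×10⁸/1.74×10¹²)² = 23.55 W/m².
For an isothermal sphere T⁴ = (1−a)S/(4σ) = 1.038×10⁸ K⁴.

T ≈ 101 K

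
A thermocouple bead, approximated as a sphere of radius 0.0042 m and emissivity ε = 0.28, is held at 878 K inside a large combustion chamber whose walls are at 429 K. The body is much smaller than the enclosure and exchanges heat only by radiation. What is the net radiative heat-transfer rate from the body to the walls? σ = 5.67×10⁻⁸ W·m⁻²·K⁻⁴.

For a small grey body in a large enclosure: P_net = εσA(T_body⁴ − T_wall⁴).
A = 4πr² = 2.217×10⁻⁴ m²; T_body⁴ − T_wall⁴ = 5.943×10¹¹ − 3.387×10¹⁰ = 5.604×10¹¹ K⁴.
|P_net| = 0.28·5.67×10⁻⁸·2.217×10⁻⁴·5.604×10¹¹.

P_net ≈ 1.97 W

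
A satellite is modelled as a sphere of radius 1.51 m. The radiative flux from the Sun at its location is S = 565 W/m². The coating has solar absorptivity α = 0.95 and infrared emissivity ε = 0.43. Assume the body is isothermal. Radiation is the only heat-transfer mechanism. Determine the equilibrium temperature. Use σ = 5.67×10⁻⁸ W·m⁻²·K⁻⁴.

T ≈ 272 K

At equilibrium, absorbed power = emitted power.
Absorbing cross-section = πr² = 7.163 m²; emitting surface = 4πr² = 28.65 m² (ratio 4).
αS·A_cross = εσ·A_surf·T⁴  ⇒  T⁴ = αS/(ε·4σ).
T⁴ = 0.950·565/(0.43·4·5.67×10⁻⁸) = 5.504×10⁹ K⁴.
T = (5.504×10⁹)^(1/4).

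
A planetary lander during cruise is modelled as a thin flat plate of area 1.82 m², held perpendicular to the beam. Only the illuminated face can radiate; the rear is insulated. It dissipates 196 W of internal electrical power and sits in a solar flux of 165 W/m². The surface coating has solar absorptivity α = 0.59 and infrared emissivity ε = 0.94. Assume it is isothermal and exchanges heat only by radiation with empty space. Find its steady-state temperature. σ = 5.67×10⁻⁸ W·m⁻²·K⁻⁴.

At steady state, absorbed solar power + internal power = radiated power.
Absorbed: α·S·A_cross = 0.59·165·1.820 = 177.2 W (cross-section A).
Total input = 177.2 + 196 = 373.2 W.
Radiated: εσ·A_surf·T⁴ with A_surf = A = 1.820 m².
T⁴ = 373.2/(0.94·5.67×10⁻⁸·1.820) = 3.847×10⁹ K⁴.

T ≈ 249 K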